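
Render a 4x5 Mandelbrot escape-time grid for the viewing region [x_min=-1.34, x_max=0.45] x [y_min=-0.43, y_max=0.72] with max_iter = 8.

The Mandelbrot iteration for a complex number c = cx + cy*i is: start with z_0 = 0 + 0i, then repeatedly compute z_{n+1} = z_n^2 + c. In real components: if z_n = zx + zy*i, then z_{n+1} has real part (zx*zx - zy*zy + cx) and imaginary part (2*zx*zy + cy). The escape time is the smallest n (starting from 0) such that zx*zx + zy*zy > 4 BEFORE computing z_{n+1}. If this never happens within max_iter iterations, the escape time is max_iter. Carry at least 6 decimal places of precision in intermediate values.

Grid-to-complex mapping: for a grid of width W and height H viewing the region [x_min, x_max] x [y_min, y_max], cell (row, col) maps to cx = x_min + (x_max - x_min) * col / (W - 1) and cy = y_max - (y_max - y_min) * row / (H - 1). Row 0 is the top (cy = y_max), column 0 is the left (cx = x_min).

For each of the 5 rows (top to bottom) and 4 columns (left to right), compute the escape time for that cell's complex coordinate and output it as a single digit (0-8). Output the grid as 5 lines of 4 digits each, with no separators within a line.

Answer: 3484
5887
8886
8886
5887

Derivation:
(row=0, col=0): c = -1.3400 + 0.7200i → escape time 3
(row=0, col=1): c = -0.7433 + 0.7200i → escape time 4
(row=0, col=2): c = -0.1467 + 0.7200i → escape time 8
(row=0, col=3): c = 0.4500 + 0.7200i → escape time 4
(row=1, col=0): c = -1.3400 + 0.4325i → escape time 5
(row=1, col=1): c = -0.7433 + 0.4325i → escape time 8
(row=1, col=2): c = -0.1467 + 0.4325i → escape time 8
(row=1, col=3): c = 0.4500 + 0.4325i → escape time 7
(row=2, col=0): c = -1.3400 + 0.1450i → escape time 8
(row=2, col=1): c = -0.7433 + 0.1450i → escape time 8
(row=2, col=2): c = -0.1467 + 0.1450i → escape time 8
(row=2, col=3): c = 0.4500 + 0.1450i → escape time 6
(row=3, col=0): c = -1.3400 + -0.1425i → escape time 8
(row=3, col=1): c = -0.7433 + -0.1425i → escape time 8
(row=3, col=2): c = -0.1467 + -0.1425i → escape time 8
(row=3, col=3): c = 0.4500 + -0.1425i → escape time 6
(row=4, col=0): c = -1.3400 + -0.4300i → escape time 5
(row=4, col=1): c = -0.7433 + -0.4300i → escape time 8
(row=4, col=2): c = -0.1467 + -0.4300i → escape time 8
(row=4, col=3): c = 0.4500 + -0.4300i → escape time 7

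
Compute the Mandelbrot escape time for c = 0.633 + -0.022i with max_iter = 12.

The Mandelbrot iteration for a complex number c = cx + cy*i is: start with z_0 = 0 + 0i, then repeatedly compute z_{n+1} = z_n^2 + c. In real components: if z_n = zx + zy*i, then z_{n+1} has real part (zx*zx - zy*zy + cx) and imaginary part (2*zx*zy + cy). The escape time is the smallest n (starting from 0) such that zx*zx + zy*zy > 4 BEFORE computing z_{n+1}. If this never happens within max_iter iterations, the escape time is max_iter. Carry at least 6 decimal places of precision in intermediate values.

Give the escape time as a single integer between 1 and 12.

z_0 = 0 + 0i, c = 0.6330 + -0.0220i
Iter 1: z = 0.6330 + -0.0220i, |z|^2 = 0.4012
Iter 2: z = 1.0332 + -0.0499i, |z|^2 = 1.0700
Iter 3: z = 1.6980 + -0.1250i, |z|^2 = 2.8989
Iter 4: z = 3.5007 + -0.4466i, |z|^2 = 12.4541
Escaped at iteration 4

Answer: 4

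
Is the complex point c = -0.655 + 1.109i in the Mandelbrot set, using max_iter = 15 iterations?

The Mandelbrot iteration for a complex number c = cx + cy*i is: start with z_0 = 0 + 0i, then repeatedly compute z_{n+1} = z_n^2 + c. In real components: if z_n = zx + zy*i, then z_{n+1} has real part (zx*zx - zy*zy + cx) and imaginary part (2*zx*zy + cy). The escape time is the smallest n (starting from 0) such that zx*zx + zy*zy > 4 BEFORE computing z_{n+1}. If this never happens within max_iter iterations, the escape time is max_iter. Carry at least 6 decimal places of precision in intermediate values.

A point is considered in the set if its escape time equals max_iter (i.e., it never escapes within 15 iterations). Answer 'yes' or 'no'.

z_0 = 0 + 0i, c = -0.6550 + 1.1090i
Iter 1: z = -0.6550 + 1.1090i, |z|^2 = 1.6589
Iter 2: z = -1.4559 + -0.3438i, |z|^2 = 2.2377
Iter 3: z = 1.3463 + 2.1100i, |z|^2 = 6.2648
Escaped at iteration 3

Answer: no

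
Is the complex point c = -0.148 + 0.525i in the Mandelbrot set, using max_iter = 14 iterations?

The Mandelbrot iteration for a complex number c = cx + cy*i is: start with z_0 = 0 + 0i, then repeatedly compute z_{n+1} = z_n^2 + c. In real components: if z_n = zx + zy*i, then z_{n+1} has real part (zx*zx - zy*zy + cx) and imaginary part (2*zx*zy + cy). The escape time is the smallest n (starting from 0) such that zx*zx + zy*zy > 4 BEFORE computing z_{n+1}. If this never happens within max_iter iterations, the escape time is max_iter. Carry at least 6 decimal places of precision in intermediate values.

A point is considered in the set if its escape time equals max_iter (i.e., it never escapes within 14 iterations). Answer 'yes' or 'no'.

Answer: yes

Derivation:
z_0 = 0 + 0i, c = -0.1480 + 0.5250i
Iter 1: z = -0.1480 + 0.5250i, |z|^2 = 0.2975
Iter 2: z = -0.4017 + 0.3696i, |z|^2 = 0.2980
Iter 3: z = -0.1232 + 0.2280i, |z|^2 = 0.0672
Iter 4: z = -0.1848 + 0.4688i, |z|^2 = 0.2539
Iter 5: z = -0.3336 + 0.3517i, |z|^2 = 0.2350
Iter 6: z = -0.1604 + 0.2903i, |z|^2 = 0.1100
Iter 7: z = -0.2066 + 0.4319i, |z|^2 = 0.2292
Iter 8: z = -0.2918 + 0.3466i, |z|^2 = 0.2053
Iter 9: z = -0.1830 + 0.3227i, |z|^2 = 0.1376
Iter 10: z = -0.2187 + 0.4069i, |z|^2 = 0.2134
Iter 11: z = -0.2658 + 0.3470i, |z|^2 = 0.1911
Iter 12: z = -0.1978 + 0.3405i, |z|^2 = 0.1551
Iter 13: z = -0.2248 + 0.3903i, |z|^2 = 0.2029
Did not escape in 14 iterations → in set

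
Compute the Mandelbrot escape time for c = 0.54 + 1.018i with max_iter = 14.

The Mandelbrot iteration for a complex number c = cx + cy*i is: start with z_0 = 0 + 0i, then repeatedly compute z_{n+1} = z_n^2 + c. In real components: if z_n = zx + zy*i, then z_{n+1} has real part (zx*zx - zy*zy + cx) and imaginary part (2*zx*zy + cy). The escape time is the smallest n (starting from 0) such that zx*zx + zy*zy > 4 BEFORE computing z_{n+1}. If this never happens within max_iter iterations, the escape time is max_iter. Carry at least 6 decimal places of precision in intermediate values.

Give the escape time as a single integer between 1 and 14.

Answer: 2

Derivation:
z_0 = 0 + 0i, c = 0.5400 + 1.0180i
Iter 1: z = 0.5400 + 1.0180i, |z|^2 = 1.3279
Iter 2: z = -0.2047 + 2.1174i, |z|^2 = 4.5255
Escaped at iteration 2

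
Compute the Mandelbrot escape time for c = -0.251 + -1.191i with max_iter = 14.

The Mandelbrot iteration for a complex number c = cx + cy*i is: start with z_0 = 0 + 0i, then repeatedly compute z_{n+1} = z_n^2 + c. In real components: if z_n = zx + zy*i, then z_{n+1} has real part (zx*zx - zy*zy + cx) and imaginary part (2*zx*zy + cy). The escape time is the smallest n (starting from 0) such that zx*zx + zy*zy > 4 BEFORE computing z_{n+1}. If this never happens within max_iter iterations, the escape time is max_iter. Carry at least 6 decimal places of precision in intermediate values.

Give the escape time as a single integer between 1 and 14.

z_0 = 0 + 0i, c = -0.2510 + -1.1910i
Iter 1: z = -0.2510 + -1.1910i, |z|^2 = 1.4815
Iter 2: z = -1.6065 + -0.5931i, |z|^2 = 2.9326
Iter 3: z = 1.9780 + 0.7147i, |z|^2 = 4.4232
Escaped at iteration 3

Answer: 3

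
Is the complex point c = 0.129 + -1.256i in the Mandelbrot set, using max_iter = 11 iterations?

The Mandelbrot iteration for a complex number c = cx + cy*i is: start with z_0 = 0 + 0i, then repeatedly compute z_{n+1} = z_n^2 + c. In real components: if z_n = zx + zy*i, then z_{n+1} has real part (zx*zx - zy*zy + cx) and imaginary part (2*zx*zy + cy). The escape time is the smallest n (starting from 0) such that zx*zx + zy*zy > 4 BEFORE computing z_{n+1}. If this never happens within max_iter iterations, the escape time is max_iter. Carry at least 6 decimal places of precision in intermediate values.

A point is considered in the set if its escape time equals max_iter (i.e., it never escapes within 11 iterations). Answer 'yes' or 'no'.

z_0 = 0 + 0i, c = 0.1290 + -1.2560i
Iter 1: z = 0.1290 + -1.2560i, |z|^2 = 1.5942
Iter 2: z = -1.4319 + -1.5800i, |z|^2 = 4.5469
Escaped at iteration 2

Answer: no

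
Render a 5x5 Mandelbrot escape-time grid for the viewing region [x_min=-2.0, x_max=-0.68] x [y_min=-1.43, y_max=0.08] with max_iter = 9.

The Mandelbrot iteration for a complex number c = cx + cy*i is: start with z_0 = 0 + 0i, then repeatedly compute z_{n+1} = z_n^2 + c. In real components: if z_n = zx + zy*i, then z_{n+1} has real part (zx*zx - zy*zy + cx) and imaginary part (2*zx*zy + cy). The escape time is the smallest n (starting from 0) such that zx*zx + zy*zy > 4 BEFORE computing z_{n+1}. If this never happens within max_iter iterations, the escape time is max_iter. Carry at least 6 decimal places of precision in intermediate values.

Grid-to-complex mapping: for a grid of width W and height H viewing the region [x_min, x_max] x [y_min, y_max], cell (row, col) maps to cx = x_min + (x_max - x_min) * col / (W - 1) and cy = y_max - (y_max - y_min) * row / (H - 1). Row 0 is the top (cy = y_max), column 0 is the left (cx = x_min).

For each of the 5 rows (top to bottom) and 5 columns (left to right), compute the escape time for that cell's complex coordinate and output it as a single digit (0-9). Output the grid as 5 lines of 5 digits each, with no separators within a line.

Answer: 16999
14699
13346
12333
11222

Derivation:
(row=0, col=0): c = -2.0000 + 0.0800i → escape time 1
(row=0, col=1): c = -1.6700 + 0.0800i → escape time 6
(row=0, col=2): c = -1.3400 + 0.0800i → escape time 9
(row=0, col=3): c = -1.0100 + 0.0800i → escape time 9
(row=0, col=4): c = -0.6800 + 0.0800i → escape time 9
(row=1, col=0): c = -2.0000 + -0.2975i → escape time 1
(row=1, col=1): c = -1.6700 + -0.2975i → escape time 4
(row=1, col=2): c = -1.3400 + -0.2975i → escape time 6
(row=1, col=3): c = -1.0100 + -0.2975i → escape time 9
(row=1, col=4): c = -0.6800 + -0.2975i → escape time 9
(row=2, col=0): c = -2.0000 + -0.6750i → escape time 1
(row=2, col=1): c = -1.6700 + -0.6750i → escape time 3
(row=2, col=2): c = -1.3400 + -0.6750i → escape time 3
(row=2, col=3): c = -1.0100 + -0.6750i → escape time 4
(row=2, col=4): c = -0.6800 + -0.6750i → escape time 6
(row=3, col=0): c = -2.0000 + -1.0525i → escape time 1
(row=3, col=1): c = -1.6700 + -1.0525i → escape time 2
(row=3, col=2): c = -1.3400 + -1.0525i → escape time 3
(row=3, col=3): c = -1.0100 + -1.0525i → escape time 3
(row=3, col=4): c = -0.6800 + -1.0525i → escape time 3
(row=4, col=0): c = -2.0000 + -1.4300i → escape time 1
(row=4, col=1): c = -1.6700 + -1.4300i → escape time 1
(row=4, col=2): c = -1.3400 + -1.4300i → escape time 2
(row=4, col=3): c = -1.0100 + -1.4300i → escape time 2
(row=4, col=4): c = -0.6800 + -1.4300i → escape time 2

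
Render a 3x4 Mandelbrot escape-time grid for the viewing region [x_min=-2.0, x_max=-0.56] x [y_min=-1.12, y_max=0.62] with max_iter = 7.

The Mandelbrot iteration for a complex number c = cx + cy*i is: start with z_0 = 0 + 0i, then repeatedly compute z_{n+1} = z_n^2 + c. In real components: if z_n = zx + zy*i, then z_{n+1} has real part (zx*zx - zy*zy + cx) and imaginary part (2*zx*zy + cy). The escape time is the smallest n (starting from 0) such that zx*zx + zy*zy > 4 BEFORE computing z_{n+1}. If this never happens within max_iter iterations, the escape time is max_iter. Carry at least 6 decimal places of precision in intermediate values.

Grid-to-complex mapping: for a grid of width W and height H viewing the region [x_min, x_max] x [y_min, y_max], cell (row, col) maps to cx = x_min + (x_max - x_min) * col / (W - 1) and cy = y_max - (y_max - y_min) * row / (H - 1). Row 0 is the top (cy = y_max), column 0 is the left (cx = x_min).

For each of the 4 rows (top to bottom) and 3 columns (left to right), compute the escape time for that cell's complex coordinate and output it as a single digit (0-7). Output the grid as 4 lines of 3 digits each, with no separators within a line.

Answer: 137
177
137
133

Derivation:
(row=0, col=0): c = -2.0000 + 0.6200i → escape time 1
(row=0, col=1): c = -1.2800 + 0.6200i → escape time 3
(row=0, col=2): c = -0.5600 + 0.6200i → escape time 7
(row=1, col=0): c = -2.0000 + 0.0400i → escape time 1
(row=1, col=1): c = -1.2800 + 0.0400i → escape time 7
(row=1, col=2): c = -0.5600 + 0.0400i → escape time 7
(row=2, col=0): c = -2.0000 + -0.5400i → escape time 1
(row=2, col=1): c = -1.2800 + -0.5400i → escape time 3
(row=2, col=2): c = -0.5600 + -0.5400i → escape time 7
(row=3, col=0): c = -2.0000 + -1.1200i → escape time 1
(row=3, col=1): c = -1.2800 + -1.1200i → escape time 3
(row=3, col=2): c = -0.5600 + -1.1200i → escape time 3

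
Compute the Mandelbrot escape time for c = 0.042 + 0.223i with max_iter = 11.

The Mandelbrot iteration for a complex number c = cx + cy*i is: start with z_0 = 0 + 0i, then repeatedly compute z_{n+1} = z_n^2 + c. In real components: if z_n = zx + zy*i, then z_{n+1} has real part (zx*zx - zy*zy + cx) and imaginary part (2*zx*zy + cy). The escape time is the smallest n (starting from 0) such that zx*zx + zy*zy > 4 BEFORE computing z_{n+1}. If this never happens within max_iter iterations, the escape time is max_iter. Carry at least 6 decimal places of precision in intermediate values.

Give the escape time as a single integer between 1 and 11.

z_0 = 0 + 0i, c = 0.0420 + 0.2230i
Iter 1: z = 0.0420 + 0.2230i, |z|^2 = 0.0515
Iter 2: z = -0.0060 + 0.2417i, |z|^2 = 0.0585
Iter 3: z = -0.0164 + 0.2201i, |z|^2 = 0.0487
Iter 4: z = -0.0062 + 0.2158i, |z|^2 = 0.0466
Iter 5: z = -0.0045 + 0.2203i, |z|^2 = 0.0486
Iter 6: z = -0.0065 + 0.2210i, |z|^2 = 0.0489
Iter 7: z = -0.0068 + 0.2201i, |z|^2 = 0.0485
Iter 8: z = -0.0064 + 0.2200i, |z|^2 = 0.0484
Iter 9: z = -0.0064 + 0.2202i, |z|^2 = 0.0485
Iter 10: z = -0.0064 + 0.2202i, |z|^2 = 0.0485

Answer: 11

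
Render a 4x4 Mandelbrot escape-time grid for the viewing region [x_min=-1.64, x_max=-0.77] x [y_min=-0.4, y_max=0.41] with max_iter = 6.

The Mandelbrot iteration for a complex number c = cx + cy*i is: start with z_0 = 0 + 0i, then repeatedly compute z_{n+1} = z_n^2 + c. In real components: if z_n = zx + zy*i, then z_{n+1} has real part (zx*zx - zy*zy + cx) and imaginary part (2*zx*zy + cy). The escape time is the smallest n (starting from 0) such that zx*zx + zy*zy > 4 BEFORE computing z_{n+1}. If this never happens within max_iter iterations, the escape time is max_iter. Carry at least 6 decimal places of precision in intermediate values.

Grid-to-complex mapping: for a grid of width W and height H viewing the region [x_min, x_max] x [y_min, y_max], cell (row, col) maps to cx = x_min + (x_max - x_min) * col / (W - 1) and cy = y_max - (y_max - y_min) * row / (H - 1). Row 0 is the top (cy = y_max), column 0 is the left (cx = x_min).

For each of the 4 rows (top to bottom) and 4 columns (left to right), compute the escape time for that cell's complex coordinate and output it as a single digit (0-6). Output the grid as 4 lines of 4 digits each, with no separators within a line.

(row=0, col=0): c = -1.6400 + 0.4100i → escape time 3
(row=0, col=1): c = -1.3500 + 0.4100i → escape time 5
(row=0, col=2): c = -1.0600 + 0.4100i → escape time 6
(row=0, col=3): c = -0.7700 + 0.4100i → escape time 6
(row=1, col=0): c = -1.6400 + 0.1400i → escape time 5
(row=1, col=1): c = -1.3500 + 0.1400i → escape time 6
(row=1, col=2): c = -1.0600 + 0.1400i → escape time 6
(row=1, col=3): c = -0.7700 + 0.1400i → escape time 6
(row=2, col=0): c = -1.6400 + -0.1300i → escape time 5
(row=2, col=1): c = -1.3500 + -0.1300i → escape time 6
(row=2, col=2): c = -1.0600 + -0.1300i → escape time 6
(row=2, col=3): c = -0.7700 + -0.1300i → escape time 6
(row=3, col=0): c = -1.6400 + -0.4000i → escape time 3
(row=3, col=1): c = -1.3500 + -0.4000i → escape time 5
(row=3, col=2): c = -1.0600 + -0.4000i → escape time 6
(row=3, col=3): c = -0.7700 + -0.4000i → escape time 6

Answer: 3566
5666
5666
3566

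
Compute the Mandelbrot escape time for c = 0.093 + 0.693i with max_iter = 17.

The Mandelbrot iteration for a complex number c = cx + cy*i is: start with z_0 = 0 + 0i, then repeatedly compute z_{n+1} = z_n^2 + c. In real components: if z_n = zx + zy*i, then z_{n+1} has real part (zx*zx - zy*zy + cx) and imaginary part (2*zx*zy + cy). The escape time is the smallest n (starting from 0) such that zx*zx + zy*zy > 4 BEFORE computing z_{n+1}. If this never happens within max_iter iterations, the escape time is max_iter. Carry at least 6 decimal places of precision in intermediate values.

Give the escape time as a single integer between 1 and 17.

z_0 = 0 + 0i, c = 0.0930 + 0.6930i
Iter 1: z = 0.0930 + 0.6930i, |z|^2 = 0.4889
Iter 2: z = -0.3786 + 0.8219i, |z|^2 = 0.8189
Iter 3: z = -0.4392 + 0.0707i, |z|^2 = 0.1979
Iter 4: z = 0.2809 + 0.6309i, |z|^2 = 0.4770
Iter 5: z = -0.2262 + 1.0474i, |z|^2 = 1.1483
Iter 6: z = -0.9530 + 0.2192i, |z|^2 = 0.9562
Iter 7: z = 0.9531 + 0.2753i, |z|^2 = 0.9842
Iter 8: z = 0.9257 + 1.2177i, |z|^2 = 2.3397
Iter 9: z = -0.5330 + 2.9474i, |z|^2 = 8.9715
Escaped at iteration 9

Answer: 9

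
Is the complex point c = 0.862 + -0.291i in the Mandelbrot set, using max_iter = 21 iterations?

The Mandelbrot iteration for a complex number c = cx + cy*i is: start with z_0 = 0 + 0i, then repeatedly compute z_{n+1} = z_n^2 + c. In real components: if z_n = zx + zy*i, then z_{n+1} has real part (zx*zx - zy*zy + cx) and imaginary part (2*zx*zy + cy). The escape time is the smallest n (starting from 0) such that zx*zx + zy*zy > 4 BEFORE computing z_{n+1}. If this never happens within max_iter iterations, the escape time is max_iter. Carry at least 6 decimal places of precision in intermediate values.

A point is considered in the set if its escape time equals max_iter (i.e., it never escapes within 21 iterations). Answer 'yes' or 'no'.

Answer: no

Derivation:
z_0 = 0 + 0i, c = 0.8620 + -0.2910i
Iter 1: z = 0.8620 + -0.2910i, |z|^2 = 0.8277
Iter 2: z = 1.5204 + -0.7927i, |z|^2 = 2.9399
Iter 3: z = 2.5452 + -2.7013i, |z|^2 = 13.7750
Escaped at iteration 3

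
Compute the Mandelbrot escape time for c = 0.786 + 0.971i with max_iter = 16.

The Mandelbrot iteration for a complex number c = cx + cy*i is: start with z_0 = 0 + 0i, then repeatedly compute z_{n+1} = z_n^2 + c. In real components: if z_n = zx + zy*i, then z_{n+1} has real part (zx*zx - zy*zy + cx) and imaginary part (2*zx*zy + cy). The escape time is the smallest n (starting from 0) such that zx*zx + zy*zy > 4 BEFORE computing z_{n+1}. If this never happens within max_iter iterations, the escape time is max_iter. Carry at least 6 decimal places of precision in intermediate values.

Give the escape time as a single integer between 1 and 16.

Answer: 2

Derivation:
z_0 = 0 + 0i, c = 0.7860 + 0.9710i
Iter 1: z = 0.7860 + 0.9710i, |z|^2 = 1.5606
Iter 2: z = 0.4610 + 2.4974i, |z|^2 = 6.4495
Escaped at iteration 2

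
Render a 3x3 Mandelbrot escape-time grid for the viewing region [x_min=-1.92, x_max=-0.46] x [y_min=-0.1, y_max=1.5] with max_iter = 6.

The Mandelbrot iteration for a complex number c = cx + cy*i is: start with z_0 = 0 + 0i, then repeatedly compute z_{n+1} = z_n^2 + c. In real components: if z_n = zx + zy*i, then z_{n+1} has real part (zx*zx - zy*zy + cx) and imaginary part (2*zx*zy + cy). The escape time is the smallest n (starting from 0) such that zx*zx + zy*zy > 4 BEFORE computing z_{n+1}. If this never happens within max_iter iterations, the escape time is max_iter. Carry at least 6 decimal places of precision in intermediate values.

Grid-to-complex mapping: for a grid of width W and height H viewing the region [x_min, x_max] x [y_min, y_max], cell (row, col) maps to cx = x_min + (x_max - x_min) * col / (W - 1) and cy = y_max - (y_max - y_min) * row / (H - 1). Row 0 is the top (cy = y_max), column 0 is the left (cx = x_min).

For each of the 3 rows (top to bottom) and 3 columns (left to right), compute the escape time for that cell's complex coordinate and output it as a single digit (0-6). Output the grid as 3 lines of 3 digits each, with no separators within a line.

Answer: 122
136
466

Derivation:
(row=0, col=0): c = -1.9200 + 1.5000i → escape time 1
(row=0, col=1): c = -1.1900 + 1.5000i → escape time 2
(row=0, col=2): c = -0.4600 + 1.5000i → escape time 2
(row=1, col=0): c = -1.9200 + 0.7000i → escape time 1
(row=1, col=1): c = -1.1900 + 0.7000i → escape time 3
(row=1, col=2): c = -0.4600 + 0.7000i → escape time 6
(row=2, col=0): c = -1.9200 + -0.1000i → escape time 4
(row=2, col=1): c = -1.1900 + -0.1000i → escape time 6
(row=2, col=2): c = -0.4600 + -0.1000i → escape time 6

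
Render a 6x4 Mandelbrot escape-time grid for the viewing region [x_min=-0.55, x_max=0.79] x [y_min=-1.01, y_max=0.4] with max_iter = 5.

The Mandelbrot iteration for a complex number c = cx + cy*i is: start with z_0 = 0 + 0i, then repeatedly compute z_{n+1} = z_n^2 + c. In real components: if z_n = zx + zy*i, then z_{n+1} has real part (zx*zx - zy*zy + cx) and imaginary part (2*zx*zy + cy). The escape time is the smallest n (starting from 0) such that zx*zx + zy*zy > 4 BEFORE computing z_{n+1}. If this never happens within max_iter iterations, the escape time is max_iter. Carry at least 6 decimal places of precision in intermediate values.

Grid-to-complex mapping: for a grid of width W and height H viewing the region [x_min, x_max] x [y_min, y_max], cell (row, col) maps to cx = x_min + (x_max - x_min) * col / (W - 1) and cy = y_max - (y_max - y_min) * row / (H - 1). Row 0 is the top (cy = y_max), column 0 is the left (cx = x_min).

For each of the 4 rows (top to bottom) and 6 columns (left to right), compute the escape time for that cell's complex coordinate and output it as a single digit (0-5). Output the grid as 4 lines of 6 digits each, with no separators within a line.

Answer: 555553
555553
555543
455422

Derivation:
(row=0, col=0): c = -0.5500 + 0.4000i → escape time 5
(row=0, col=1): c = -0.2820 + 0.4000i → escape time 5
(row=0, col=2): c = -0.0140 + 0.4000i → escape time 5
(row=0, col=3): c = 0.2540 + 0.4000i → escape time 5
(row=0, col=4): c = 0.5220 + 0.4000i → escape time 5
(row=0, col=5): c = 0.7900 + 0.4000i → escape time 3
(row=1, col=0): c = -0.5500 + -0.0700i → escape time 5
(row=1, col=1): c = -0.2820 + -0.0700i → escape time 5
(row=1, col=2): c = -0.0140 + -0.0700i → escape time 5
(row=1, col=3): c = 0.2540 + -0.0700i → escape time 5
(row=1, col=4): c = 0.5220 + -0.0700i → escape time 5
(row=1, col=5): c = 0.7900 + -0.0700i → escape time 3
(row=2, col=0): c = -0.5500 + -0.5400i → escape time 5
(row=2, col=1): c = -0.2820 + -0.5400i → escape time 5
(row=2, col=2): c = -0.0140 + -0.5400i → escape time 5
(row=2, col=3): c = 0.2540 + -0.5400i → escape time 5
(row=2, col=4): c = 0.5220 + -0.5400i → escape time 4
(row=2, col=5): c = 0.7900 + -0.5400i → escape time 3
(row=3, col=0): c = -0.5500 + -1.0100i → escape time 4
(row=3, col=1): c = -0.2820 + -1.0100i → escape time 5
(row=3, col=2): c = -0.0140 + -1.0100i → escape time 5
(row=3, col=3): c = 0.2540 + -1.0100i → escape time 4
(row=3, col=4): c = 0.5220 + -1.0100i → escape time 2
(row=3, col=5): c = 0.7900 + -1.0100i → escape time 2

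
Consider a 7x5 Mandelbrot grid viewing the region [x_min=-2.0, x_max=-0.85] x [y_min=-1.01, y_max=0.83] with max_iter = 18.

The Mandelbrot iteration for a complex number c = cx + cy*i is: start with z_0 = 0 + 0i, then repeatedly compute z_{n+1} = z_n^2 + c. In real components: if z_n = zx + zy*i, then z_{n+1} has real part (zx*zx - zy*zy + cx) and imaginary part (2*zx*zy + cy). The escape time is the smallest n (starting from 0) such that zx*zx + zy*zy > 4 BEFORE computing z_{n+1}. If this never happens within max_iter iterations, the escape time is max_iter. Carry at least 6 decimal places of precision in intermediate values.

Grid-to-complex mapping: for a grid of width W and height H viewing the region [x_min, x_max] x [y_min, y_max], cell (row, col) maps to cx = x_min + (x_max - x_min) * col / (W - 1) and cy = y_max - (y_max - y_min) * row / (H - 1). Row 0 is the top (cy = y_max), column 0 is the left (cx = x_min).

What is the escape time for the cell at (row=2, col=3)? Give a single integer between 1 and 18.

Answer: 9

Derivation:
z_0 = 0 + 0i, c = -1.4250 + -0.0900i
Iter 1: z = -1.4250 + -0.0900i, |z|^2 = 2.0387
Iter 2: z = 0.5975 + 0.1665i, |z|^2 = 0.3848
Iter 3: z = -1.0957 + 0.1090i, |z|^2 = 1.2124
Iter 4: z = -0.2363 + -0.3288i, |z|^2 = 0.1640
Iter 5: z = -1.4773 + 0.0654i, |z|^2 = 2.1866
Iter 6: z = 0.7530 + -0.2833i, |z|^2 = 0.6473
Iter 7: z = -0.9383 + -0.5166i, |z|^2 = 1.1472
Iter 8: z = -0.8116 + 0.8795i, |z|^2 = 1.4322
Iter 9: z = -1.5398 + -1.5176i, |z|^2 = 4.6741
Escaped at iteration 9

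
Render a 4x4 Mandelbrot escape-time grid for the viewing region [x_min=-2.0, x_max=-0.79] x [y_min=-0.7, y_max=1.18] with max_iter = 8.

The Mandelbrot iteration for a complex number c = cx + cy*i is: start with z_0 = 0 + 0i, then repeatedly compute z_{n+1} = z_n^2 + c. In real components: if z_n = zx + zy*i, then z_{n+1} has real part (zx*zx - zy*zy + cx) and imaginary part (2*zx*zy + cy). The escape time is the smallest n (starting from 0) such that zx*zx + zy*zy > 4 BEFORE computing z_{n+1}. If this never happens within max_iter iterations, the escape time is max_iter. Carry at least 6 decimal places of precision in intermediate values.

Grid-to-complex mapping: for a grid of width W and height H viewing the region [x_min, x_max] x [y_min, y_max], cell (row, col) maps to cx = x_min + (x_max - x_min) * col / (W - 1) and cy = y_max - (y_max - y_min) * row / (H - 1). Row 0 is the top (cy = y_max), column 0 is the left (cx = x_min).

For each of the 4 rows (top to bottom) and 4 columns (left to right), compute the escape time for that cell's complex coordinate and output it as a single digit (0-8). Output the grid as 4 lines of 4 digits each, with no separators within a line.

(row=0, col=0): c = -2.0000 + 1.1800i → escape time 1
(row=0, col=1): c = -1.5967 + 1.1800i → escape time 2
(row=0, col=2): c = -1.1933 + 1.1800i → escape time 2
(row=0, col=3): c = -0.7900 + 1.1800i → escape time 3
(row=1, col=0): c = -2.0000 + 0.5533i → escape time 1
(row=1, col=1): c = -1.5967 + 0.5533i → escape time 3
(row=1, col=2): c = -1.1933 + 0.5533i → escape time 4
(row=1, col=3): c = -0.7900 + 0.5533i → escape time 6
(row=2, col=0): c = -2.0000 + -0.0733i → escape time 1
(row=2, col=1): c = -1.5967 + -0.0733i → escape time 6
(row=2, col=2): c = -1.1933 + -0.0733i → escape time 8
(row=2, col=3): c = -0.7900 + -0.0733i → escape time 8
(row=3, col=0): c = -2.0000 + -0.7000i → escape time 1
(row=3, col=1): c = -1.5967 + -0.7000i → escape time 3
(row=3, col=2): c = -1.1933 + -0.7000i → escape time 3
(row=3, col=3): c = -0.7900 + -0.7000i → escape time 4

Answer: 1223
1346
1688
1334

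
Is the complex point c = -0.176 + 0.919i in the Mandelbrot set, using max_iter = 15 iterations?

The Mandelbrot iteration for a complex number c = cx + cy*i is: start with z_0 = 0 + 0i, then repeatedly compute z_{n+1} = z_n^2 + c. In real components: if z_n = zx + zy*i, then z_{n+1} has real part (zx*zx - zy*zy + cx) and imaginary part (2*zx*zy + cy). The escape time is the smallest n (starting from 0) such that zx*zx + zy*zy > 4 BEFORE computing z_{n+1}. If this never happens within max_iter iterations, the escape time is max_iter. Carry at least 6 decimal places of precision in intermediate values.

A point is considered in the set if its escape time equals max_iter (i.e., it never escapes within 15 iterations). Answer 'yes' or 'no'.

Answer: no

Derivation:
z_0 = 0 + 0i, c = -0.1760 + 0.9190i
Iter 1: z = -0.1760 + 0.9190i, |z|^2 = 0.8755
Iter 2: z = -0.9896 + 0.5955i, |z|^2 = 1.3339
Iter 3: z = 0.4486 + -0.2596i, |z|^2 = 0.2687
Iter 4: z = -0.0421 + 0.6860i, |z|^2 = 0.4724
Iter 5: z = -0.6449 + 0.8612i, |z|^2 = 1.1576
Iter 6: z = -0.5018 + -0.1918i, |z|^2 = 0.2886
Iter 7: z = 0.0390 + 1.1114i, |z|^2 = 1.2368
Iter 8: z = -1.4098 + 1.0058i, |z|^2 = 2.9991
Iter 9: z = 0.8000 + -1.9168i, |z|^2 = 4.3142
Escaped at iteration 9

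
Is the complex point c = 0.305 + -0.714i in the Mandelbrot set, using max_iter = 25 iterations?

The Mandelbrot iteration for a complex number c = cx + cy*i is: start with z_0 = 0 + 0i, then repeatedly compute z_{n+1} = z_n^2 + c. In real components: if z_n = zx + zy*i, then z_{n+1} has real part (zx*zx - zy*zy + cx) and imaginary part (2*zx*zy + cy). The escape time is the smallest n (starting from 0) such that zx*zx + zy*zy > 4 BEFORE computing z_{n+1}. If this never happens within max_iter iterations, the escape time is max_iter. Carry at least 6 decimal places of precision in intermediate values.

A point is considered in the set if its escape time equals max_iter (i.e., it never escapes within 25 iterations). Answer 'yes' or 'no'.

z_0 = 0 + 0i, c = 0.3050 + -0.7140i
Iter 1: z = 0.3050 + -0.7140i, |z|^2 = 0.6028
Iter 2: z = -0.1118 + -1.1495i, |z|^2 = 1.3339
Iter 3: z = -1.0039 + -0.4570i, |z|^2 = 1.2168
Iter 4: z = 1.1040 + 0.2037i, |z|^2 = 1.2604
Iter 5: z = 1.4824 + -0.2643i, |z|^2 = 2.2674
Iter 6: z = 2.4327 + -1.4976i, |z|^2 = 8.1608
Escaped at iteration 6

Answer: no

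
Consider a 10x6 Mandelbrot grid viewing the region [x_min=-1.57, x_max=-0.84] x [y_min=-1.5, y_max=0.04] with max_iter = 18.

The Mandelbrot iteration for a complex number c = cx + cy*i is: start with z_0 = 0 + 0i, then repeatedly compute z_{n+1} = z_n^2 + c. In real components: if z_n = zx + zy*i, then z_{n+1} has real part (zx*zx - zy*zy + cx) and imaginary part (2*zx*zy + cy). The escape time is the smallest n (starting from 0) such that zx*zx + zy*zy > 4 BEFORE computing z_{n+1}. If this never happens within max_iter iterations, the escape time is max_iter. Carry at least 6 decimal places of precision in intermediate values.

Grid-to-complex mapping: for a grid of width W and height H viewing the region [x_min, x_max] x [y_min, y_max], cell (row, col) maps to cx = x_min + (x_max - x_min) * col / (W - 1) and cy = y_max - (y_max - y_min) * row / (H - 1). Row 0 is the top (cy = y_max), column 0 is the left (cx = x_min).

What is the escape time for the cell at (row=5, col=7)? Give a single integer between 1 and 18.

Answer: 2

Derivation:
z_0 = 0 + 0i, c = -1.0022 + -1.5000i
Iter 1: z = -1.0022 + -1.5000i, |z|^2 = 3.2544
Iter 2: z = -2.2478 + 1.5067i, |z|^2 = 7.3225
Escaped at iteration 2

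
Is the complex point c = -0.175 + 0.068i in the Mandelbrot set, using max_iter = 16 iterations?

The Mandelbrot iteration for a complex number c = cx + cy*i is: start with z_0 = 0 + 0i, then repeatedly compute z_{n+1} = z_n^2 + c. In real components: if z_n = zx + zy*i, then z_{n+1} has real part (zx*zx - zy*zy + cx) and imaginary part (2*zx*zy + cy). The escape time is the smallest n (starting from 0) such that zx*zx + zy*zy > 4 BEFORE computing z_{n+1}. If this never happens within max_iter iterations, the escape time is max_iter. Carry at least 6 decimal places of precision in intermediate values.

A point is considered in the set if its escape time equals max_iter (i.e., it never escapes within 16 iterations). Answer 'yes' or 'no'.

z_0 = 0 + 0i, c = -0.1750 + 0.0680i
Iter 1: z = -0.1750 + 0.0680i, |z|^2 = 0.0352
Iter 2: z = -0.1490 + 0.0442i, |z|^2 = 0.0242
Iter 3: z = -0.1548 + 0.0548i, |z|^2 = 0.0270
Iter 4: z = -0.1541 + 0.0510i, |z|^2 = 0.0263
Iter 5: z = -0.1539 + 0.0523i, |z|^2 = 0.0264
Iter 6: z = -0.1541 + 0.0519i, |z|^2 = 0.0264
Iter 7: z = -0.1540 + 0.0520i, |z|^2 = 0.0264
Iter 8: z = -0.1540 + 0.0520i, |z|^2 = 0.0264
Iter 9: z = -0.1540 + 0.0520i, |z|^2 = 0.0264
Iter 10: z = -0.1540 + 0.0520i, |z|^2 = 0.0264
Iter 11: z = -0.1540 + 0.0520i, |z|^2 = 0.0264
Iter 12: z = -0.1540 + 0.0520i, |z|^2 = 0.0264
Iter 13: z = -0.1540 + 0.0520i, |z|^2 = 0.0264
Iter 14: z = -0.1540 + 0.0520i, |z|^2 = 0.0264
Iter 15: z = -0.1540 + 0.0520i, |z|^2 = 0.0264
Did not escape in 16 iterations → in set

Answer: yes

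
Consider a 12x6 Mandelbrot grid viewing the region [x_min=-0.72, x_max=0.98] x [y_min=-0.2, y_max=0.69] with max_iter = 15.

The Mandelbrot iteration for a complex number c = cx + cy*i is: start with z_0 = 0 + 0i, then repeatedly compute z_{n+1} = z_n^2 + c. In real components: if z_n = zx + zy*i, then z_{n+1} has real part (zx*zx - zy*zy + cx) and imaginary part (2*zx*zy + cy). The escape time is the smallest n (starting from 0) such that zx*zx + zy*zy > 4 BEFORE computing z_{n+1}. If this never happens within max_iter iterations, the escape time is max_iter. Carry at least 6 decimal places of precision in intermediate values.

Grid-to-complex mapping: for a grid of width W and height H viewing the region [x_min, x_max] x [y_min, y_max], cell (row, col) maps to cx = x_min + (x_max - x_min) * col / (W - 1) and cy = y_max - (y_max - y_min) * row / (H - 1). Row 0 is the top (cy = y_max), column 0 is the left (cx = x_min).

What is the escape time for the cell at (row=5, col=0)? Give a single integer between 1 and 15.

z_0 = 0 + 0i, c = -0.7200 + -0.2000i
Iter 1: z = -0.7200 + -0.2000i, |z|^2 = 0.5584
Iter 2: z = -0.2416 + 0.0880i, |z|^2 = 0.0661
Iter 3: z = -0.6694 + -0.2425i, |z|^2 = 0.5069
Iter 4: z = -0.3308 + 0.1247i, |z|^2 = 0.1249
Iter 5: z = -0.6261 + -0.2825i, |z|^2 = 0.4718
Iter 6: z = -0.4077 + 0.1537i, |z|^2 = 0.1899
Iter 7: z = -0.5774 + -0.3254i, |z|^2 = 0.4392
Iter 8: z = -0.4925 + 0.1757i, |z|^2 = 0.2734
Iter 9: z = -0.5083 + -0.3731i, |z|^2 = 0.3976
Iter 10: z = -0.6008 + 0.1793i, |z|^2 = 0.3931
Iter 11: z = -0.3912 + -0.4155i, |z|^2 = 0.3256
Iter 12: z = -0.7396 + 0.1251i, |z|^2 = 0.5626
Iter 13: z = -0.1887 + -0.3850i, |z|^2 = 0.1838
Iter 14: z = -0.8326 + -0.0547i, |z|^2 = 0.6962

Answer: 15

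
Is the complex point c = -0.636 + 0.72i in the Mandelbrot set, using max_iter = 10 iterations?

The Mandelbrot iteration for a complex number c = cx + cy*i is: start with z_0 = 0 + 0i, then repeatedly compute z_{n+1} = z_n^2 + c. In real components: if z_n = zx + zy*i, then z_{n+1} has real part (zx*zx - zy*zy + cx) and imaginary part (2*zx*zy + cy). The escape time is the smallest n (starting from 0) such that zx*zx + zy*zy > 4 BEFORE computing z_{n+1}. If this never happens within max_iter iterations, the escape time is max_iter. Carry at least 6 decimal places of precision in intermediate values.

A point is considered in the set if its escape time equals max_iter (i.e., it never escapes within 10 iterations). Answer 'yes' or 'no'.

z_0 = 0 + 0i, c = -0.6360 + 0.7200i
Iter 1: z = -0.6360 + 0.7200i, |z|^2 = 0.9229
Iter 2: z = -0.7499 + -0.1958i, |z|^2 = 0.6007
Iter 3: z = -0.1120 + 1.0137i, |z|^2 = 1.0402
Iter 4: z = -1.6511 + 0.4929i, |z|^2 = 2.9691
Iter 5: z = 1.8471 + -0.9077i, |z|^2 = 4.2358
Escaped at iteration 5

Answer: no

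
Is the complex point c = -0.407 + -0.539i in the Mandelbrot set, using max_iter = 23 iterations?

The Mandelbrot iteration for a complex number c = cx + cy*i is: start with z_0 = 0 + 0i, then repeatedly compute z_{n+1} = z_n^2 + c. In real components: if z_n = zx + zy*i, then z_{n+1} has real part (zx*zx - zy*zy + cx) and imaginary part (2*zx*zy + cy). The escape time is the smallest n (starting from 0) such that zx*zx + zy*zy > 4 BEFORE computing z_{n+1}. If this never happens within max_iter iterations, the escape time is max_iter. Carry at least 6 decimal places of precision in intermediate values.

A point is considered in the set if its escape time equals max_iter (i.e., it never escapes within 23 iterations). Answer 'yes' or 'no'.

z_0 = 0 + 0i, c = -0.4070 + -0.5390i
Iter 1: z = -0.4070 + -0.5390i, |z|^2 = 0.4562
Iter 2: z = -0.5319 + -0.1003i, |z|^2 = 0.2929
Iter 3: z = -0.1342 + -0.4324i, |z|^2 = 0.2049
Iter 4: z = -0.5759 + -0.4230i, |z|^2 = 0.5106
Iter 5: z = -0.2542 + -0.0518i, |z|^2 = 0.0673
Iter 6: z = -0.3451 + -0.5127i, |z|^2 = 0.3819
Iter 7: z = -0.5508 + -0.1852i, |z|^2 = 0.3377
Iter 8: z = -0.1379 + -0.3350i, |z|^2 = 0.1312
Iter 9: z = -0.5002 + -0.4466i, |z|^2 = 0.4496
Iter 10: z = -0.3562 + -0.0923i, |z|^2 = 0.1354
Iter 11: z = -0.2886 + -0.4733i, |z|^2 = 0.3073
Iter 12: z = -0.5477 + -0.2658i, |z|^2 = 0.3706
Iter 13: z = -0.1777 + -0.2478i, |z|^2 = 0.0930
Iter 14: z = -0.4368 + -0.4509i, |z|^2 = 0.3942
Iter 15: z = -0.4195 + -0.1450i, |z|^2 = 0.1970
Iter 16: z = -0.2520 + -0.4173i, |z|^2 = 0.2377
Iter 17: z = -0.5176 + -0.3286i, |z|^2 = 0.3759
Iter 18: z = -0.2471 + -0.1988i, |z|^2 = 0.1006
Iter 19: z = -0.3855 + -0.4408i, |z|^2 = 0.3429
Iter 20: z = -0.4527 + -0.1992i, |z|^2 = 0.2446
Iter 21: z = -0.2417 + -0.3587i, |z|^2 = 0.1871
Iter 22: z = -0.4772 + -0.3656i, |z|^2 = 0.3614
Did not escape in 23 iterations → in set

Answer: yes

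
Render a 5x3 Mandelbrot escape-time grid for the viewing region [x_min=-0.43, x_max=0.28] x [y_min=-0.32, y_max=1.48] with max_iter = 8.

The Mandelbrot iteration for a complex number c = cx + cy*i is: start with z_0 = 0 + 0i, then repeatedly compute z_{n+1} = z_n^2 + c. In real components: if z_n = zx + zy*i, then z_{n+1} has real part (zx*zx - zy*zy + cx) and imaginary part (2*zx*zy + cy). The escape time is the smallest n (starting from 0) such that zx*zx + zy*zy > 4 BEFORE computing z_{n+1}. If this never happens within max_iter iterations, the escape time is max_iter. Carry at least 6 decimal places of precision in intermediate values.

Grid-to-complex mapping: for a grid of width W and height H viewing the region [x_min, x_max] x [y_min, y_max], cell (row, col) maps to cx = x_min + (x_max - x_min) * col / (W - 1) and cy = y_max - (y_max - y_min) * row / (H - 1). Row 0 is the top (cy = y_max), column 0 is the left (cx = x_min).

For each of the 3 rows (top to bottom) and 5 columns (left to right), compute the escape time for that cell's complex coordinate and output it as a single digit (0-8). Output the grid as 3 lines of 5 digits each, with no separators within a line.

(row=0, col=0): c = -0.4300 + 1.4800i → escape time 2
(row=0, col=1): c = -0.2525 + 1.4800i → escape time 2
(row=0, col=2): c = -0.0750 + 1.4800i → escape time 2
(row=0, col=3): c = 0.1025 + 1.4800i → escape time 2
(row=0, col=4): c = 0.2800 + 1.4800i → escape time 2
(row=1, col=0): c = -0.4300 + 0.5800i → escape time 8
(row=1, col=1): c = -0.2525 + 0.5800i → escape time 8
(row=1, col=2): c = -0.0750 + 0.5800i → escape time 8
(row=1, col=3): c = 0.1025 + 0.5800i → escape time 8
(row=1, col=4): c = 0.2800 + 0.5800i → escape time 8
(row=2, col=0): c = -0.4300 + -0.3200i → escape time 8
(row=2, col=1): c = -0.2525 + -0.3200i → escape time 8
(row=2, col=2): c = -0.0750 + -0.3200i → escape time 8
(row=2, col=3): c = 0.1025 + -0.3200i → escape time 8
(row=2, col=4): c = 0.2800 + -0.3200i → escape time 8

Answer: 22222
88888
88888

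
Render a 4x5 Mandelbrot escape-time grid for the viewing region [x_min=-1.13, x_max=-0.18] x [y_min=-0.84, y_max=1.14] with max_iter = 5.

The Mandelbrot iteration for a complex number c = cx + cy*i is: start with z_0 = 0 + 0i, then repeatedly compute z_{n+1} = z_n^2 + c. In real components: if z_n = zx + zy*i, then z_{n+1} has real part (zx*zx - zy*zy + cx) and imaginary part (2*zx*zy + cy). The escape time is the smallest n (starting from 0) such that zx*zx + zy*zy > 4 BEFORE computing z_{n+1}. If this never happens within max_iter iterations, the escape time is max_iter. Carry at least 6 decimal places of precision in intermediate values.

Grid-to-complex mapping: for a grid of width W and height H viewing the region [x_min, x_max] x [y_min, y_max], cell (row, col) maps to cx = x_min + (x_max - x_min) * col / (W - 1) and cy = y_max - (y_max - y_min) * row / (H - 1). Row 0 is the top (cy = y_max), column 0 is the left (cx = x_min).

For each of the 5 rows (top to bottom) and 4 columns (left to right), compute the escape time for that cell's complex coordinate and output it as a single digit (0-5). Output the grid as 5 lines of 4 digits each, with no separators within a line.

Answer: 3335
3555
5555
5555
3455

Derivation:
(row=0, col=0): c = -1.1300 + 1.1400i → escape time 3
(row=0, col=1): c = -0.8133 + 1.1400i → escape time 3
(row=0, col=2): c = -0.4967 + 1.1400i → escape time 3
(row=0, col=3): c = -0.1800 + 1.1400i → escape time 5
(row=1, col=0): c = -1.1300 + 0.6450i → escape time 3
(row=1, col=1): c = -0.8133 + 0.6450i → escape time 5
(row=1, col=2): c = -0.4967 + 0.6450i → escape time 5
(row=1, col=3): c = -0.1800 + 0.6450i → escape time 5
(row=2, col=0): c = -1.1300 + 0.1500i → escape time 5
(row=2, col=1): c = -0.8133 + 0.1500i → escape time 5
(row=2, col=2): c = -0.4967 + 0.1500i → escape time 5
(row=2, col=3): c = -0.1800 + 0.1500i → escape time 5
(row=3, col=0): c = -1.1300 + -0.3450i → escape time 5
(row=3, col=1): c = -0.8133 + -0.3450i → escape time 5
(row=3, col=2): c = -0.4967 + -0.3450i → escape time 5
(row=3, col=3): c = -0.1800 + -0.3450i → escape time 5
(row=4, col=0): c = -1.1300 + -0.8400i → escape time 3
(row=4, col=1): c = -0.8133 + -0.8400i → escape time 4
(row=4, col=2): c = -0.4967 + -0.8400i → escape time 5
(row=4, col=3): c = -0.1800 + -0.8400i → escape time 5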